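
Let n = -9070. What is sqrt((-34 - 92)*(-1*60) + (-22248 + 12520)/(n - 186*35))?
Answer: 2*sqrt(79433810)/205 ≈ 86.952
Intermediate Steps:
sqrt((-34 - 92)*(-1*60) + (-22248 + 12520)/(n - 186*35)) = sqrt((-34 - 92)*(-1*60) + (-22248 + 12520)/(-9070 - 186*35)) = sqrt(-126*(-60) - 9728/(-9070 - 6510)) = sqrt(7560 - 9728/(-15580)) = sqrt(7560 - 9728*(-1/15580)) = sqrt(7560 + 128/205) = sqrt(1549928/205) = 2*sqrt(79433810)/205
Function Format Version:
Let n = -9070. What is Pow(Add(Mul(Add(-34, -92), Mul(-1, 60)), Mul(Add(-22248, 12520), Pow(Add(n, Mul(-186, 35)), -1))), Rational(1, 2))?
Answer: Mul(Rational(2, 205), Pow(79433810, Rational(1, 2))) ≈ 86.952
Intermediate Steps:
Pow(Add(Mul(Add(-34, -92), Mul(-1, 60)), Mul(Add(-22248, 12520), Pow(Add(n, Mul(-186, 35)), -1))), Rational(1, 2)) = Pow(Add(Mul(Add(-34, -92), Mul(-1, 60)), Mul(Add(-22248, 12520), Pow(Add(-9070, Mul(-186, 35)), -1))), Rational(1, 2)) = Pow(Add(Mul(-126, -60), Mul(-9728, Pow(Add(-9070, -6510), -1))), Rational(1, 2)) = Pow(Add(7560, Mul(-9728, Pow(-15580, -1))), Rational(1, 2)) = Pow(Add(7560, Mul(-9728, Rational(-1, 15580))), Rational(1, 2)) = Pow(Add(7560, Rational(128, 205)), Rational(1, 2)) = Pow(Rational(1549928, 205), Rational(1, 2)) = Mul(Rational(2, 205), Pow(79433810, Rational(1, 2)))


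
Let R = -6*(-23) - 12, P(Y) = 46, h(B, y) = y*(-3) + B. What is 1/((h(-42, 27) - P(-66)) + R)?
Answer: -1/43 ≈ -0.023256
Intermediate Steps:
h(B, y) = B - 3*y (h(B, y) = -3*y + B = B - 3*y)
R = 126 (R = 138 - 12 = 126)
1/((h(-42, 27) - P(-66)) + R) = 1/(((-42 - 3*27) - 1*46) + 126) = 1/(((-42 - 81) - 46) + 126) = 1/((-123 - 46) + 126) = 1/(-169 + 126) = 1/(-43) = -1/43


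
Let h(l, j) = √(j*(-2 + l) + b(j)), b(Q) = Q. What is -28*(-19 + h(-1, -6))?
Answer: 532 - 56*√3 ≈ 435.01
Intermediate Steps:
h(l, j) = √(j + j*(-2 + l)) (h(l, j) = √(j*(-2 + l) + j) = √(j + j*(-2 + l)))
-28*(-19 + h(-1, -6)) = -28*(-19 + √(-6*(-1 - 1))) = -28*(-19 + √(-6*(-2))) = -28*(-19 + √12) = -28*(-19 + 2*√3) = 532 - 56*√3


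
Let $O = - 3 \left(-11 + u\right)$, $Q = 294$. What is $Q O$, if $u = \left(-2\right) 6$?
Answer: $20286$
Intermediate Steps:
$u = -12$
$O = 69$ ($O = - 3 \left(-11 - 12\right) = \left(-3\right) \left(-23\right) = 69$)
$Q O = 294 \cdot 69 = 20286$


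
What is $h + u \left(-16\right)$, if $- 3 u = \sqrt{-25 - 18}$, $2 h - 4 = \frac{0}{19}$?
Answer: $2 + \frac{16 i \sqrt{43}}{3} \approx 2.0 + 34.973 i$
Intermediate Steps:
$h = 2$ ($h = 2 + \frac{0 \cdot \frac{1}{19}}{2} = 2 + \frac{1}{2} \cdot 0 = 2 + 0 = 2$)
$u = - \frac{i \sqrt{43}}{3}$ ($u = - \frac{\sqrt{-25 - 18}}{3} = - \frac{\sqrt{-43}}{3} = - \frac{i \sqrt{43}}{3} \approx - 2.1858 i$)
$h + u \left(-16\right) = 2 + - \frac{i \sqrt{43}}{3} \left(-16\right) = 2 + \frac{16 i \sqrt{43}}{3}$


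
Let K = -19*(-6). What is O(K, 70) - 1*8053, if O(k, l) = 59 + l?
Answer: -7924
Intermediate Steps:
K = 114
O(K, 70) - 1*8053 = (59 + 70) - 1*8053 = 129 - 8053 = -7924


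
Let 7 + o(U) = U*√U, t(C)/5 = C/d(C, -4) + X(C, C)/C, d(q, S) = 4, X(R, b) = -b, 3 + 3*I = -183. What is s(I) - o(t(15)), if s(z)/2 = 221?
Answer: 449 - 55*√55/8 ≈ 398.01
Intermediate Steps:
I = -62 (I = -1 + (⅓)*(-183) = -1 - 61 = -62)
s(z) = 442 (s(z) = 2*221 = 442)
t(C) = -5 + 5*C/4 (t(C) = 5*(C/4 + (-C)/C) = 5*(C*(¼) - 1) = 5*(C/4 - 1) = 5*(-1 + C/4) = -5 + 5*C/4)
o(U) = -7 + U^(3/2) (o(U) = -7 + U*√U = -7 + U^(3/2))
s(I) - o(t(15)) = 442 - (-7 + (-5 + (5/4)*15)^(3/2)) = 442 - (-7 + (-5 + 75/4)^(3/2)) = 442 - (-7 + (55/4)^(3/2)) = 442 - (-7 + 55*√55/8) = 442 + (7 - 55*√55/8) = 449 - 55*√55/8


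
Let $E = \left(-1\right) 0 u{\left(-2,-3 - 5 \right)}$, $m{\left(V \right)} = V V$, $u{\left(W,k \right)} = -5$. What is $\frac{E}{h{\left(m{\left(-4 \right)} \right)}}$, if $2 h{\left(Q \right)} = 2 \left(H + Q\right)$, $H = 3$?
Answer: $0$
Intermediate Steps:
$m{\left(V \right)} = V^{2}$
$E = 0$ ($E = \left(-1\right) 0 \left(-5\right) = 0 \left(-5\right) = 0$)
$h{\left(Q \right)} = 3 + Q$ ($h{\left(Q \right)} = \frac{2 \left(3 + Q\right)}{2} = \frac{6 + 2 Q}{2} = 3 + Q$)
$\frac{E}{h{\left(m{\left(-4 \right)} \right)}} = \frac{0}{3 + \left(-4\right)^{2}} = \frac{0}{3 + 16} = \frac{0}{19} = 0 \cdot \frac{1}{19} = 0$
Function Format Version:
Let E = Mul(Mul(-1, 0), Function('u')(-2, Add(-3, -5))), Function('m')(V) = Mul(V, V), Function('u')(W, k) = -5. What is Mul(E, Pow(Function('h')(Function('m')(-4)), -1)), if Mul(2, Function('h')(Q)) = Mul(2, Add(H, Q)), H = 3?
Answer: 0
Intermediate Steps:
Function('m')(V) = Pow(V, 2)
E = 0 (E = Mul(Mul(-1, 0), -5) = Mul(0, -5) = 0)
Function('h')(Q) = Add(3, Q) (Function('h')(Q) = Mul(Rational(1, 2), Mul(2, Add(3, Q))) = Mul(Rational(1, 2), Add(6, Mul(2, Q))) = Add(3, Q))
Mul(E, Pow(Function('h')(Function('m')(-4)), -1)) = Mul(0, Pow(Add(3, Pow(-4, 2)), -1)) = Mul(0, Pow(Add(3, 16), -1)) = Mul(0, Pow(19, -1)) = Mul(0, Rational(1, 19)) = 0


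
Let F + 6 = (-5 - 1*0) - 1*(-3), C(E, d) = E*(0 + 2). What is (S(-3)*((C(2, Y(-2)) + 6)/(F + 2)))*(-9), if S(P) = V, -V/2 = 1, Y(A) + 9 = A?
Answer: -30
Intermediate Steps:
Y(A) = -9 + A
C(E, d) = 2*E (C(E, d) = E*2 = 2*E)
V = -2 (V = -2*1 = -2)
S(P) = -2
F = -8 (F = -6 + ((-5 - 1*0) - 1*(-3)) = -6 + ((-5 + 0) + 3) = -6 + (-5 + 3) = -6 - 2 = -8)
(S(-3)*((C(2, Y(-2)) + 6)/(F + 2)))*(-9) = -2*(2*2 + 6)/(-8 + 2)*(-9) = -2*(4 + 6)/(-6)*(-9) = -20*(-1)/6*(-9) = -2*(-5/3)*(-9) = (10/3)*(-9) = -30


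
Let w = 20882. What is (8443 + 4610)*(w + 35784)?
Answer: 739661298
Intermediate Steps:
(8443 + 4610)*(w + 35784) = (8443 + 4610)*(20882 + 35784) = 13053*56666 = 739661298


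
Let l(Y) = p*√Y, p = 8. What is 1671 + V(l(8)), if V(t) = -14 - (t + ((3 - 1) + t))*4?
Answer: 1649 - 128*√2 ≈ 1468.0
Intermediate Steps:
l(Y) = 8*√Y
V(t) = -22 - 8*t (V(t) = -14 - (t + (2 + t))*4 = -14 - (2 + 2*t)*4 = -14 - (8 + 8*t) = -14 + (-8 - 8*t) = -22 - 8*t)
1671 + V(l(8)) = 1671 + (-22 - 64*√8) = 1671 + (-22 - 64*2*√2) = 1671 + (-22 - 128*√2) = 1649 - 128*√2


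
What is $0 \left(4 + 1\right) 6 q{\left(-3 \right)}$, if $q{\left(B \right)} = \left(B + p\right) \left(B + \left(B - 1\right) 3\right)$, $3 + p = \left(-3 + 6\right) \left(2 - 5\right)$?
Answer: $0$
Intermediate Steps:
$p = -12$ ($p = -3 + \left(-3 + 6\right) \left(2 - 5\right) = -3 + 3 \left(-3\right) = -3 - 9 = -12$)
$q{\left(B \right)} = \left(-12 + B\right) \left(-3 + 4 B\right)$ ($q{\left(B \right)} = \left(B - 12\right) \left(B + \left(B - 1\right) 3\right) = \left(-12 + B\right) \left(B + \left(-1 + B\right) 3\right) = \left(-12 + B\right) \left(B + \left(-3 + 3 B\right)\right) = \left(-12 + B\right) \left(-3 + 4 B\right)$)
$0 \left(4 + 1\right) 6 q{\left(-3 \right)} = 0 \left(4 + 1\right) 6 \left(36 - -153 + 4 \left(-3\right)^{2}\right) = 0 \cdot 5 \cdot 6 \left(36 + 153 + 4 \cdot 9\right) = 0 \cdot 6 \left(36 + 153 + 36\right) = 0 \cdot 6 \cdot 225 = 0 \cdot 1350 = 0$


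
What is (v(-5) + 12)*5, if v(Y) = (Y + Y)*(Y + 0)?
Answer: 310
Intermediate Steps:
v(Y) = 2*Y**2 (v(Y) = (2*Y)*Y = 2*Y**2)
(v(-5) + 12)*5 = (2*(-5)**2 + 12)*5 = (2*25 + 12)*5 = (50 + 12)*5 = 62*5 = 310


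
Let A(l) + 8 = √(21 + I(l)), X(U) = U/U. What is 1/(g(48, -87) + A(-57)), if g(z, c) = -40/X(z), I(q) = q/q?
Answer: -24/1141 - √22/2282 ≈ -0.023090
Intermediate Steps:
X(U) = 1
I(q) = 1
g(z, c) = -40 (g(z, c) = -40/1 = -40*1 = -40)
A(l) = -8 + √22 (A(l) = -8 + √(21 + 1) = -8 + √22)
1/(g(48, -87) + A(-57)) = 1/(-40 + (-8 + √22)) = 1/(-48 + √22)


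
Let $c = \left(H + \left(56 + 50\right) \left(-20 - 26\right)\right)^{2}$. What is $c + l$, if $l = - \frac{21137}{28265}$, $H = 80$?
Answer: $\frac{650140655103}{28265} \approx 2.3002 \cdot 10^{7}$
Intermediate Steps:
$c = 23001616$ ($c = \left(80 + \left(56 + 50\right) \left(-20 - 26\right)\right)^{2} = \left(80 + 106 \left(-46\right)\right)^{2} = \left(80 - 4876\right)^{2} = \left(-4796\right)^{2} = 23001616$)
$l = - \frac{21137}{28265}$ ($l = \left(-21137\right) \frac{1}{28265} = - \frac{21137}{28265} \approx -0.74782$)
$c + l = 23001616 - \frac{21137}{28265} = \frac{650140655103}{28265}$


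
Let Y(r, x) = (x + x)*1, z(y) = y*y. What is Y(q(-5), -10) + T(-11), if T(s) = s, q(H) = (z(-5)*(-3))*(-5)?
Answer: -31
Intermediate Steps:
z(y) = y²
q(H) = 375 (q(H) = ((-5)²*(-3))*(-5) = (25*(-3))*(-5) = -75*(-5) = 375)
Y(r, x) = 2*x (Y(r, x) = (2*x)*1 = 2*x)
Y(q(-5), -10) + T(-11) = 2*(-10) - 11 = -20 - 11 = -31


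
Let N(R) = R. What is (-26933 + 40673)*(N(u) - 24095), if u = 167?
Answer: -328770720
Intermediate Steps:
(-26933 + 40673)*(N(u) - 24095) = (-26933 + 40673)*(167 - 24095) = 13740*(-23928) = -328770720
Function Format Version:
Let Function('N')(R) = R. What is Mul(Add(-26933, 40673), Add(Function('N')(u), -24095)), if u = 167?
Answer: -328770720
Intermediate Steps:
Mul(Add(-26933, 40673), Add(Function('N')(u), -24095)) = Mul(Add(-26933, 40673), Add(167, -24095)) = Mul(13740, -23928) = -328770720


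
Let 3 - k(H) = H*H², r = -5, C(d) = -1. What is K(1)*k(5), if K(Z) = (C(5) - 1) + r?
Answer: 854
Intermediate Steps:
k(H) = 3 - H³ (k(H) = 3 - H*H² = 3 - H³)
K(Z) = -7 (K(Z) = (-1 - 1) - 5 = -2 - 5 = -7)
K(1)*k(5) = -7*(3 - 1*5³) = -7*(3 - 1*125) = -7*(3 - 125) = -7*(-122) = 854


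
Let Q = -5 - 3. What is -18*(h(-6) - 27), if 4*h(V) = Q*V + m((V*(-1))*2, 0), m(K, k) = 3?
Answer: 513/2 ≈ 256.50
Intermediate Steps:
Q = -8
h(V) = ¾ - 2*V (h(V) = (-8*V + 3)/4 = (3 - 8*V)/4 = ¾ - 2*V)
-18*(h(-6) - 27) = -18*((¾ - 2*(-6)) - 27) = -18*((¾ + 12) - 27) = -18*(51/4 - 27) = -18*(-57/4) = 513/2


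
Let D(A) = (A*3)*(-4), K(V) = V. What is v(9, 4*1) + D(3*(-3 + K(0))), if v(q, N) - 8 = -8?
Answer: 108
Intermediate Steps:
v(q, N) = 0 (v(q, N) = 8 - 8 = 0)
D(A) = -12*A (D(A) = (3*A)*(-4) = -12*A)
v(9, 4*1) + D(3*(-3 + K(0))) = 0 - 36*(-3 + 0) = 0 - 36*(-3) = 0 - 12*(-9) = 0 + 108 = 108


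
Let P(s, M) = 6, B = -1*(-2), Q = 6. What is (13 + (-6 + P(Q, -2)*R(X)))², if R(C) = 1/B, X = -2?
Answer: 100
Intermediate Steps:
B = 2
R(C) = ½ (R(C) = 1/2 = ½)
(13 + (-6 + P(Q, -2)*R(X)))² = (13 + (-6 + 6*(½)))² = (13 + (-6 + 3))² = (13 - 3)² = 10² = 100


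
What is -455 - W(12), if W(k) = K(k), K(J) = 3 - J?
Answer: -446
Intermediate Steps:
W(k) = 3 - k
-455 - W(12) = -455 - (3 - 1*12) = -455 - (3 - 12) = -455 - 1*(-9) = -455 + 9 = -446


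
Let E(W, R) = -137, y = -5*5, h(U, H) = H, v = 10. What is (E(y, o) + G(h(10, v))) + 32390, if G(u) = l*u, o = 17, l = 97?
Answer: 33223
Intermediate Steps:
y = -25
G(u) = 97*u
(E(y, o) + G(h(10, v))) + 32390 = (-137 + 97*10) + 32390 = (-137 + 970) + 32390 = 833 + 32390 = 33223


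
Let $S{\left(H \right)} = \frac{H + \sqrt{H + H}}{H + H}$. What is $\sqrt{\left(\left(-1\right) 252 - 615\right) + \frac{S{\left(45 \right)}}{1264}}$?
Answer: $\frac{\sqrt{-77917601250 + 2370 \sqrt{10}}}{9480} \approx 29.445 i$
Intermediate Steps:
$S{\left(H \right)} = \frac{H + \sqrt{2} \sqrt{H}}{2 H}$ ($S{\left(H \right)} = \frac{H + \sqrt{2 H}}{2 H} = \left(H + \sqrt{2} \sqrt{H}\right) \frac{1}{2 H} = \frac{H + \sqrt{2} \sqrt{H}}{2 H}$)
$\sqrt{\left(\left(-1\right) 252 - 615\right) + \frac{S{\left(45 \right)}}{1264}} = \sqrt{\left(\left(-1\right) 252 - 615\right) + \frac{\frac{1}{2} + \frac{\sqrt{2}}{2 \cdot 3 \sqrt{5}}}{1264}} = \sqrt{\left(-252 - 615\right) + \left(\frac{1}{2} + \frac{\sqrt{2} \frac{\sqrt{5}}{15}}{2}\right) \frac{1}{1264}} = \sqrt{-867 + \left(\frac{1}{2} + \frac{\sqrt{10}}{30}\right) \frac{1}{1264}} = \sqrt{-867 + \left(\frac{1}{2528} + \frac{\sqrt{10}}{37920}\right)} = \sqrt{- \frac{2191775}{2528} + \frac{\sqrt{10}}{37920}}$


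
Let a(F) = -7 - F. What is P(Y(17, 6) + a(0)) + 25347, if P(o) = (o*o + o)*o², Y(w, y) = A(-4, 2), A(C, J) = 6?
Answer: 25347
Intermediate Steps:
Y(w, y) = 6
P(o) = o²*(o + o²) (P(o) = (o² + o)*o² = (o + o²)*o² = o²*(o + o²))
P(Y(17, 6) + a(0)) + 25347 = (6 + (-7 - 1*0))³*(1 + (6 + (-7 - 1*0))) + 25347 = (6 + (-7 + 0))³*(1 + (6 + (-7 + 0))) + 25347 = (6 - 7)³*(1 + (6 - 7)) + 25347 = (-1)³*(1 - 1) + 25347 = -1*0 + 25347 = 0 + 25347 = 25347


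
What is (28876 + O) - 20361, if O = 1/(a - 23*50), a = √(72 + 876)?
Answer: 5626507065/660776 - √237/660776 ≈ 8515.0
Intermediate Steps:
a = 2*√237 (a = √948 = 2*√237 ≈ 30.790)
O = 1/(-1150 + 2*√237) (O = 1/(2*√237 - 23*50) = 1/(2*√237 - 1150) = 1/(-1150 + 2*√237) ≈ -0.00089349)
(28876 + O) - 20361 = (28876 + (-575/660776 - √237/660776)) - 20361 = (19080567201/660776 - √237/660776) - 20361 = 5626507065/660776 - √237/660776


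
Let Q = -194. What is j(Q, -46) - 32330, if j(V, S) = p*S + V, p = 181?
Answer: -40850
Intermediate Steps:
j(V, S) = V + 181*S (j(V, S) = 181*S + V = V + 181*S)
j(Q, -46) - 32330 = (-194 + 181*(-46)) - 32330 = (-194 - 8326) - 32330 = -8520 - 32330 = -40850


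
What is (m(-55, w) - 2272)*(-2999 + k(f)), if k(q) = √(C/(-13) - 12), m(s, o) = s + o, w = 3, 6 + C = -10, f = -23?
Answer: 6969676 - 4648*I*√455/13 ≈ 6.9697e+6 - 7626.6*I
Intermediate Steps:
C = -16 (C = -6 - 10 = -16)
m(s, o) = o + s
k(q) = 2*I*√455/13 (k(q) = √(-16/(-13) - 12) = √(-16*(-1/13) - 12) = √(16/13 - 12) = √(-140/13) = 2*I*√455/13)
(m(-55, w) - 2272)*(-2999 + k(f)) = ((3 - 55) - 2272)*(-2999 + 2*I*√455/13) = (-52 - 2272)*(-2999 + 2*I*√455/13) = -2324*(-2999 + 2*I*√455/13) = 6969676 - 4648*I*√455/13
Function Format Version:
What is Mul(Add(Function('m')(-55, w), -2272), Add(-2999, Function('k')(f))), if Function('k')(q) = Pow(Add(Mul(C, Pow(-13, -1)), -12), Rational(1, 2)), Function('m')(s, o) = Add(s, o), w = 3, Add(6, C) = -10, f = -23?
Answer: Add(6969676, Mul(Rational(-4648, 13), I, Pow(455, Rational(1, 2)))) ≈ Add(6.9697e+6, Mul(-7626.6, I))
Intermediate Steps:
C = -16 (C = Add(-6, -10) = -16)
Function('m')(s, o) = Add(o, s)
Function('k')(q) = Mul(Rational(2, 13), I, Pow(455, Rational(1, 2))) (Function('k')(q) = Pow(Add(Mul(-16, Pow(-13, -1)), -12), Rational(1, 2)) = Pow(Add(Mul(-16, Rational(-1, 13)), -12), Rational(1, 2)) = Pow(Add(Rational(16, 13), -12), Rational(1, 2)) = Pow(Rational(-140, 13), Rational(1, 2)) = Mul(Rational(2, 13), I, Pow(455, Rational(1, 2))))
Mul(Add(Function('m')(-55, w), -2272), Add(-2999, Function('k')(f))) = Mul(Add(Add(3, -55), -2272), Add(-2999, Mul(Rational(2, 13), I, Pow(455, Rational(1, 2))))) = Mul(Add(-52, -2272), Add(-2999, Mul(Rational(2, 13), I, Pow(455, Rational(1, 2))))) = Mul(-2324, Add(-2999, Mul(Rational(2, 13), I, Pow(455, Rational(1, 2))))) = Add(6969676, Mul(Rational(-4648, 13), I, Pow(455, Rational(1, 2))))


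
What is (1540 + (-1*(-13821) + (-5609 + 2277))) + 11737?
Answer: 23766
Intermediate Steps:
(1540 + (-1*(-13821) + (-5609 + 2277))) + 11737 = (1540 + (13821 - 3332)) + 11737 = (1540 + 10489) + 11737 = 12029 + 11737 = 23766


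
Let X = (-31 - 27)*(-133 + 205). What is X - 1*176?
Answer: -4352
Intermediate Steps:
X = -4176 (X = -58*72 = -4176)
X - 1*176 = -4176 - 1*176 = -4176 - 176 = -4352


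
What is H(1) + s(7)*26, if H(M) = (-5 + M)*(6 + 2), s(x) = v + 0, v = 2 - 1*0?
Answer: 20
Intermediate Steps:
v = 2 (v = 2 + 0 = 2)
s(x) = 2 (s(x) = 2 + 0 = 2)
H(M) = -40 + 8*M (H(M) = (-5 + M)*8 = -40 + 8*M)
H(1) + s(7)*26 = (-40 + 8*1) + 2*26 = (-40 + 8) + 52 = -32 + 52 = 20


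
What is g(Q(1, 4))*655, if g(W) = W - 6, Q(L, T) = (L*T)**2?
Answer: 6550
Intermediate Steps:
Q(L, T) = L**2*T**2
g(W) = -6 + W
g(Q(1, 4))*655 = (-6 + 1**2*4**2)*655 = (-6 + 1*16)*655 = (-6 + 16)*655 = 10*655 = 6550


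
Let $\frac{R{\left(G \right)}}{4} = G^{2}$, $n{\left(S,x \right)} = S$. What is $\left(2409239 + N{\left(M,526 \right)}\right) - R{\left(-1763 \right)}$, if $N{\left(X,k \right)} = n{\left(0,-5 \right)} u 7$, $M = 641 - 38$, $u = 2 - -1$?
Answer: $-10023437$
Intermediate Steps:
$u = 3$ ($u = 2 + 1 = 3$)
$M = 603$ ($M = 641 - 38 = 603$)
$N{\left(X,k \right)} = 0$ ($N{\left(X,k \right)} = 0 \cdot 3 \cdot 7 = 0 \cdot 7 = 0$)
$R{\left(G \right)} = 4 G^{2}$
$\left(2409239 + N{\left(M,526 \right)}\right) - R{\left(-1763 \right)} = \left(2409239 + 0\right) - 4 \left(-1763\right)^{2} = 2409239 - 4 \cdot 3108169 = 2409239 - 12432676 = -10023437$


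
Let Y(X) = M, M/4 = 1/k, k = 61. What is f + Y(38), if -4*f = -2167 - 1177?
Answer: 51000/61 ≈ 836.07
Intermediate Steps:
f = 836 (f = -(-2167 - 1177)/4 = -¼*(-3344) = 836)
M = 4/61 ≈ 0.065574
Y(X) = 4/61
f + Y(38) = 836 + 4/61 = 51000/61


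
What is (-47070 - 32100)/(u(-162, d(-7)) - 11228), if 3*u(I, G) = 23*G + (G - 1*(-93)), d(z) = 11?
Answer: 3770/529 ≈ 7.1267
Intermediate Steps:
u(I, G) = 31 + 8*G (u(I, G) = (23*G + (G - 1*(-93)))/3 = (23*G + (G + 93))/3 = (23*G + (93 + G))/3 = (93 + 24*G)/3 = 31 + 8*G)
(-47070 - 32100)/(u(-162, d(-7)) - 11228) = (-47070 - 32100)/((31 + 8*11) - 11228) = -79170/((31 + 88) - 11228) = -79170/(119 - 11228) = -79170/(-11109) = -79170*(-1/11109) = 3770/529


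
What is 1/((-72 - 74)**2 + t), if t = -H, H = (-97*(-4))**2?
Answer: -1/129228 ≈ -7.7383e-6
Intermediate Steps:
H = 150544 (H = 388**2 = 150544)
t = -150544 (t = -1*150544 = -150544)
1/((-72 - 74)**2 + t) = 1/((-72 - 74)**2 - 150544) = 1/((-146)**2 - 150544) = 1/(21316 - 150544) = 1/(-129228) = -1/129228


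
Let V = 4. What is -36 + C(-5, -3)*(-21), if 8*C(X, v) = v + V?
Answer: -309/8 ≈ -38.625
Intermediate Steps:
C(X, v) = ½ + v/8 (C(X, v) = (v + 4)/8 = (4 + v)/8 = ½ + v/8)
-36 + C(-5, -3)*(-21) = -36 + (½ + (⅛)*(-3))*(-21) = -36 + (½ - 3/8)*(-21) = -36 + (⅛)*(-21) = -36 - 21/8 = -309/8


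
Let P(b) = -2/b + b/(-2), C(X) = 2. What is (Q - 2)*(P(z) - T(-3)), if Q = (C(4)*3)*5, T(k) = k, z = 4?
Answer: 14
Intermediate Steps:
P(b) = -2/b - b/2 (P(b) = -2/b + b*(-½) = -2/b - b/2)
Q = 30 (Q = (2*3)*5 = 6*5 = 30)
(Q - 2)*(P(z) - T(-3)) = (30 - 2)*((-2/4 - ½*4) - 1*(-3)) = 28*((-2*¼ - 2) + 3) = 28*((-½ - 2) + 3) = 28*(-5/2 + 3) = 28*(½) = 14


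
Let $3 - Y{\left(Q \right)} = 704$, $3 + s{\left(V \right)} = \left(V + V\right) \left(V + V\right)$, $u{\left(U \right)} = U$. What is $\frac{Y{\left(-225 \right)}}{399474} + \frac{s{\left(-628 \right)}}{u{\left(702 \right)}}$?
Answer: $\frac{17505081265}{7789743} \approx 2247.2$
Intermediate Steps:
$s{\left(V \right)} = -3 + 4 V^{2}$ ($s{\left(V \right)} = -3 + \left(V + V\right) \left(V + V\right) = -3 + 2 V 2 V = -3 + 4 V^{2}$)
$Y{\left(Q \right)} = -701$ ($Y{\left(Q \right)} = 3 - 704 = -701$)
$\frac{Y{\left(-225 \right)}}{399474} + \frac{s{\left(-628 \right)}}{u{\left(702 \right)}} = - \frac{701}{399474} + \frac{-3 + 4 \left(-628\right)^{2}}{702} = \left(-701\right) \frac{1}{399474} + \left(-3 + 4 \cdot 394384\right) \frac{1}{702} = - \frac{701}{399474} + \left(-3 + 1577536\right) \frac{1}{702} = - \frac{701}{399474} + 1577533 \cdot \frac{1}{702} = - \frac{701}{399474} + \frac{1577533}{702} = \frac{17505081265}{7789743}$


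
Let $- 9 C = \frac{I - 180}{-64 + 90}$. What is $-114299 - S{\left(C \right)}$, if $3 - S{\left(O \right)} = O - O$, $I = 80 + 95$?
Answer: $-114302$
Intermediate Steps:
$I = 175$
$C = \frac{5}{234}$ ($C = - \frac{\left(175 - 180\right) \frac{1}{-64 + 90}}{9} = - \frac{\left(-5\right) \frac{1}{26}}{9} = \left(- \frac{1}{9}\right) \left(- \frac{5}{26}\right) = \frac{5}{234} \approx 0.021368$)
$S{\left(O \right)} = 3$ ($S{\left(O \right)} = 3 - \left(O - O\right) = 3 - 0 = 3 + 0 = 3$)
$-114299 - S{\left(C \right)} = -114299 - 3 = -114302$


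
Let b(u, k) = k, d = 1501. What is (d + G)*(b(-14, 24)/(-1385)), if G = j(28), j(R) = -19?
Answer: -35568/1385 ≈ -25.681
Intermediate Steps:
G = -19
(d + G)*(b(-14, 24)/(-1385)) = (1501 - 19)*(24/(-1385)) = 1482*(24*(-1/1385)) = 1482*(-24/1385) = -35568/1385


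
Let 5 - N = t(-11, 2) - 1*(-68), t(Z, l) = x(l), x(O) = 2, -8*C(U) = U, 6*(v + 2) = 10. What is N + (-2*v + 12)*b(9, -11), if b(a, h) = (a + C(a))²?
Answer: 23057/32 ≈ 720.53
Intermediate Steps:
v = -⅓ (v = -2 + (⅙)*10 = -2 + 5/3 = -⅓ ≈ -0.33333)
C(U) = -U/8
t(Z, l) = 2
b(a, h) = 49*a²/64 (b(a, h) = (a - a/8)² = (7*a/8)² = 49*a²/64)
N = -65 (N = 5 - (2 - 1*(-68)) = 5 - (2 + 68) = 5 - 1*70 = 5 - 70 = -65)
N + (-2*v + 12)*b(9, -11) = -65 + (-2*(-⅓) + 12)*((49/64)*9²) = -65 + (⅔ + 12)*((49/64)*81) = -65 + (38/3)*(3969/64) = -65 + 25137/32 = 23057/32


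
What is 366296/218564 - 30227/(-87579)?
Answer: 9671592853/4785404139 ≈ 2.0211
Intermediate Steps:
366296/218564 - 30227/(-87579) = 366296*(1/218564) - 30227*(-1/87579) = 91574/54641 + 30227/87579 = 9671592853/4785404139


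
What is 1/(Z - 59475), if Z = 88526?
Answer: 1/29051 ≈ 3.4422e-5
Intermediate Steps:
1/(Z - 59475) = 1/(88526 - 59475) = 1/29051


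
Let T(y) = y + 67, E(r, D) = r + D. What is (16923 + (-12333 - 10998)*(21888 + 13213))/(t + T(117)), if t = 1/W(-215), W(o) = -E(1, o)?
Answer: -175249844712/39377 ≈ -4.4506e+6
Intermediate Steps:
E(r, D) = D + r
T(y) = 67 + y
W(o) = -1 - o (W(o) = -(o + 1) = -(1 + o) = -1 - o)
t = 1/214 (t = 1/(-1 - 1*(-215)) = 1/(-1 + 215) = 1/214 ≈ 0.0046729)
(16923 + (-12333 - 10998)*(21888 + 13213))/(t + T(117)) = (16923 + (-12333 - 10998)*(21888 + 13213))/(1/214 + (67 + 117)) = (16923 - 23331*35101)/(1/214 + 184) = (16923 - 818941431)/(39377/214) = -818924508*214/39377 = -175249844712/39377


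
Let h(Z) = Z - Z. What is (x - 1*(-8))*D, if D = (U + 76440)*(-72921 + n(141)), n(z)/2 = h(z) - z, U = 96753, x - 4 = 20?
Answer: -405703909728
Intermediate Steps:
x = 24 (x = 4 + 20 = 24)
h(Z) = 0
n(z) = -2*z (n(z) = 2*(0 - z) = 2*(-z) = -2*z)
D = -12678247179 (D = (96753 + 76440)*(-72921 - 2*141) = 173193*(-72921 - 282) = 173193*(-73203) = -12678247179)
(x - 1*(-8))*D = (24 - 1*(-8))*(-12678247179) = (24 + 8)*(-12678247179) = 32*(-12678247179) = -405703909728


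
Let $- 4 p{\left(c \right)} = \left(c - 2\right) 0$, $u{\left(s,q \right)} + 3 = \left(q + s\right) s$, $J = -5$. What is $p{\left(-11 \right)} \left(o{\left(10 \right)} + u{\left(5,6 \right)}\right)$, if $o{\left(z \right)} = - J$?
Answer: $0$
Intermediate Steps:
$o{\left(z \right)} = 5$ ($o{\left(z \right)} = \left(-1\right) \left(-5\right) = 5$)
$u{\left(s,q \right)} = -3 + s \left(q + s\right)$ ($u{\left(s,q \right)} = -3 + \left(q + s\right) s = -3 + s \left(q + s\right)$)
$p{\left(c \right)} = 0$ ($p{\left(c \right)} = - \frac{\left(c - 2\right) 0}{4} = - \frac{\left(-2 + c\right) 0}{4} = \left(- \frac{1}{4}\right) 0 = 0$)
$p{\left(-11 \right)} \left(o{\left(10 \right)} + u{\left(5,6 \right)}\right) = 0 \left(5 + \left(-3 + 5^{2} + 6 \cdot 5\right)\right) = 0 \left(5 + \left(-3 + 25 + 30\right)\right) = 0 \left(5 + 52\right) = 0 \cdot 57 = 0$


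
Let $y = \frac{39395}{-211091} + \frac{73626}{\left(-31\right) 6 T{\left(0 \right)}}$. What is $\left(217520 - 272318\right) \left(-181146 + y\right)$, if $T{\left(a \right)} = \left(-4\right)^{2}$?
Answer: $\frac{519726201050754363}{52350568} \approx 9.9278 \cdot 10^{9}$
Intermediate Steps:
$T{\left(a \right)} = 16$
$y = - \frac{2609837581}{104701136}$ ($y = \frac{39395}{-211091} + \frac{73626}{\left(-31\right) 6 \cdot 16} = 39395 \left(- \frac{1}{211091}\right) + \frac{73626}{\left(-186\right) 16} = - \frac{39395}{211091} + \frac{73626}{-2976} = - \frac{39395}{211091} + 73626 \left(- \frac{1}{2976}\right) = - \frac{39395}{211091} - \frac{12271}{496} = - \frac{2609837581}{104701136} \approx -24.927$)
$\left(217520 - 272318\right) \left(-181146 + y\right) = \left(217520 - 272318\right) \left(-181146 - \frac{2609837581}{104701136}\right) = \left(-54798\right) \left(- \frac{18968801819437}{104701136}\right) = \frac{519726201050754363}{52350568}$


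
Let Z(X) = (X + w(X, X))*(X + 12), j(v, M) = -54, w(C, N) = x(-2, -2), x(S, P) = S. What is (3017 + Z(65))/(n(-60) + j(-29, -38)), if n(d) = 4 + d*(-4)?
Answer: 3934/95 ≈ 41.411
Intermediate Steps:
w(C, N) = -2
n(d) = 4 - 4*d
Z(X) = (-2 + X)*(12 + X) (Z(X) = (X - 2)*(X + 12) = (-2 + X)*(12 + X))
(3017 + Z(65))/(n(-60) + j(-29, -38)) = (3017 + (-24 + 65² + 10*65))/((4 - 4*(-60)) - 54) = (3017 + (-24 + 4225 + 650))/((4 + 240) - 54) = (3017 + 4851)/(244 - 54) = 7868/190 = 7868*(1/190) = 3934/95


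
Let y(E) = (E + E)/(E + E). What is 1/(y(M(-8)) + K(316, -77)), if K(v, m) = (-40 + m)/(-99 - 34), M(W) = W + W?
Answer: 133/250 ≈ 0.53200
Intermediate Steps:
M(W) = 2*W
K(v, m) = 40/133 - m/133 (K(v, m) = (-40 + m)/(-133) = (-40 + m)*(-1/133) = 40/133 - m/133)
y(E) = 1 (y(E) = (2*E)/((2*E)) = (2*E)*(1/(2*E)) = 1)
1/(y(M(-8)) + K(316, -77)) = 1/(1 + (40/133 - 1/133*(-77))) = 1/(1 + (40/133 + 11/19)) = 1/(1 + 117/133) = 1/(250/133) = 133/250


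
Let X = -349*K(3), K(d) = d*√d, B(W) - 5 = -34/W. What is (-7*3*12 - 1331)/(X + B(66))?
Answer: 7731372/3581292899 + 1804909689*√3/3581292899 ≈ 0.87508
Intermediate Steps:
B(W) = 5 - 34/W
K(d) = d^(3/2)
X = -1047*√3 ≈ -1813.5
(-7*3*12 - 1331)/(X + B(66)) = (-7*3*12 - 1331)/(-1047*√3 + (5 - 34/66)) = (-21*12 - 1331)/(-1047*√3 + (5 - 34*1/66)) = (-252 - 1331)/(-1047*√3 + (5 - 17/33)) = -1583/(-1047*√3 + 148/33) = -1583/(148/33 - 1047*√3)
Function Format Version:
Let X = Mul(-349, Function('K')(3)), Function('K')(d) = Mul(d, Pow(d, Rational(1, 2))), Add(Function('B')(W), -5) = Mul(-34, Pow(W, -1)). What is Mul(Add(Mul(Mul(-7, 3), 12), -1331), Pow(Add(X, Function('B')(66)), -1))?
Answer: Add(Rational(7731372, 3581292899), Mul(Rational(1804909689, 3581292899), Pow(3, Rational(1, 2)))) ≈ 0.87508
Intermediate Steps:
Function('B')(W) = Add(5, Mul(-34, Pow(W, -1)))
Function('K')(d) = Pow(d, Rational(3, 2))
X = Mul(-1047, Pow(3, Rational(1, 2))) (X = Mul(-349, Pow(3, Rational(3, 2))) = Mul(-349, Mul(3, Pow(3, Rational(1, 2)))) = Mul(-1047, Pow(3, Rational(1, 2))) ≈ -1813.5)
Mul(Add(Mul(Mul(-7, 3), 12), -1331), Pow(Add(X, Function('B')(66)), -1)) = Mul(Add(Mul(Mul(-7, 3), 12), -1331), Pow(Add(Mul(-1047, Pow(3, Rational(1, 2))), Add(5, Mul(-34, Pow(66, -1)))), -1)) = Mul(Add(Mul(-21, 12), -1331), Pow(Add(Mul(-1047, Pow(3, Rational(1, 2))), Add(5, Mul(-34, Rational(1, 66)))), -1)) = Mul(Add(-252, -1331), Pow(Add(Mul(-1047, Pow(3, Rational(1, 2))), Add(5, Rational(-17, 33))), -1)) = Mul(-1583, Pow(Add(Mul(-1047, Pow(3, Rational(1, 2))), Rational(148, 33)), -1)) = Mul(-1583, Pow(Add(Rational(148, 33), Mul(-1047, Pow(3, Rational(1, 2)))), -1))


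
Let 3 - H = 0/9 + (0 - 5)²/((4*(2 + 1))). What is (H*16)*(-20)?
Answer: -880/3 ≈ -293.33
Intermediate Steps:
H = 11/12 (H = 3 - (0/9 + (0 - 5)²/((4*(2 + 1)))) = 3 - (0*(⅑) + (-5)²/((4*3))) = 3 - (0 + 25/12) = 3 - 1*25/12 = 3 - 25/12 = 11/12 ≈ 0.91667)
(H*16)*(-20) = ((11/12)*16)*(-20) = (44/3)*(-20) = -880/3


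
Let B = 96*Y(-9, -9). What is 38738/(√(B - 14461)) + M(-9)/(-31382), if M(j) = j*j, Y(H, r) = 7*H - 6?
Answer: -81/31382 - 38738*I*√21085/21085 ≈ -0.0025811 - 266.78*I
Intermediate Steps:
Y(H, r) = -6 + 7*H
M(j) = j²
B = -6624 (B = 96*(-6 + 7*(-9)) = 96*(-6 - 63) = 96*(-69) = -6624)
38738/(√(B - 14461)) + M(-9)/(-31382) = 38738/(√(-6624 - 14461)) + (-9)²/(-31382) = 38738/(√(-21085)) + 81*(-1/31382) = 38738/((I*√21085)) - 81/31382 = 38738*(-I*√21085/21085) - 81/31382 = -38738*I*√21085/21085 - 81/31382 = -81/31382 - 38738*I*√21085/21085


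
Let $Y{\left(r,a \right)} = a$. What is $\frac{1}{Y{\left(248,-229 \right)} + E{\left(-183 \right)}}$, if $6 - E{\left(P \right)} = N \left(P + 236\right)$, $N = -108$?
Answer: $\frac{1}{5501} \approx 0.00018179$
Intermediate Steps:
$E{\left(P \right)} = 25494 + 108 P$ ($E{\left(P \right)} = 6 - - 108 \left(P + 236\right) = 6 - - 108 \left(236 + P\right) = 6 - \left(-25488 - 108 P\right) = 6 + \left(25488 + 108 P\right) = 25494 + 108 P$)
$\frac{1}{Y{\left(248,-229 \right)} + E{\left(-183 \right)}} = \frac{1}{-229 + \left(25494 + 108 \left(-183\right)\right)} = \frac{1}{-229 + \left(25494 - 19764\right)} = \frac{1}{-229 + 5730} = \frac{1}{5501}$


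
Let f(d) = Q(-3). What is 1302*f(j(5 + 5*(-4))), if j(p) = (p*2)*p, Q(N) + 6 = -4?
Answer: -13020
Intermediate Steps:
Q(N) = -10 (Q(N) = -6 - 4 = -10)
j(p) = 2*p**2 (j(p) = (2*p)*p = 2*p**2)
f(d) = -10
1302*f(j(5 + 5*(-4))) = 1302*(-10) = -13020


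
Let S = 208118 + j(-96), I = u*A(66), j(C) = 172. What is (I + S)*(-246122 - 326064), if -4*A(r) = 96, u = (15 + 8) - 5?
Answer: -118933437588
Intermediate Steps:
u = 18 (u = 23 - 5 = 18)
A(r) = -24 (A(r) = -¼*96 = -24)
I = -432 (I = 18*(-24) = -432)
S = 208290 (S = 208118 + 172 = 208290)
(I + S)*(-246122 - 326064) = (-432 + 208290)*(-246122 - 326064) = 207858*(-572186) = -118933437588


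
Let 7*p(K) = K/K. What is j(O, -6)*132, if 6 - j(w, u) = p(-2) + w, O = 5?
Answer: 792/7 ≈ 113.14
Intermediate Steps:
p(K) = ⅐ (p(K) = (K/K)/7 = (⅐)*1 = ⅐)
j(w, u) = 41/7 - w (j(w, u) = 6 - (⅐ + w) = 6 + (-⅐ - w) = 41/7 - w)
j(O, -6)*132 = (41/7 - 1*5)*132 = (41/7 - 5)*132 = (6/7)*132 = 792/7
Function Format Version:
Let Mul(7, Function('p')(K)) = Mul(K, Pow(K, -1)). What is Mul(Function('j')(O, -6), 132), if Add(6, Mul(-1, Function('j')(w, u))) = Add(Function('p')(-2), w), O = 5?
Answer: Rational(792, 7) ≈ 113.14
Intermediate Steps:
Function('p')(K) = Rational(1, 7) (Function('p')(K) = Mul(Rational(1, 7), Mul(K, Pow(K, -1))) = Mul(Rational(1, 7), 1) = Rational(1, 7))
Function('j')(w, u) = Add(Rational(41, 7), Mul(-1, w)) (Function('j')(w, u) = Add(6, Mul(-1, Add(Rational(1, 7), w))) = Add(6, Add(Rational(-1, 7), Mul(-1, w))) = Add(Rational(41, 7), Mul(-1, w)))
Mul(Function('j')(O, -6), 132) = Mul(Add(Rational(41, 7), Mul(-1, 5)), 132) = Mul(Add(Rational(41, 7), -5), 132) = Mul(Rational(6, 7), 132) = Rational(792, 7)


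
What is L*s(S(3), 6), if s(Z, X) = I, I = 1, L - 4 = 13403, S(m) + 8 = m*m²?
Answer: 13407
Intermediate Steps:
S(m) = -8 + m³ (S(m) = -8 + m*m² = -8 + m³)
L = 13407 (L = 4 + 13403 = 13407)
s(Z, X) = 1
L*s(S(3), 6) = 13407*1 = 13407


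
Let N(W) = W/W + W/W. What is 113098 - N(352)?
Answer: 113096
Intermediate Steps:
N(W) = 2 (N(W) = 1 + 1 = 2)
113098 - N(352) = 113098 - 1*2 = 113098 - 2 = 113096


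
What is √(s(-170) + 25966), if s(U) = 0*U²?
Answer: √25966 ≈ 161.14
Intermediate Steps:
s(U) = 0
√(s(-170) + 25966) = √(0 + 25966) = √25966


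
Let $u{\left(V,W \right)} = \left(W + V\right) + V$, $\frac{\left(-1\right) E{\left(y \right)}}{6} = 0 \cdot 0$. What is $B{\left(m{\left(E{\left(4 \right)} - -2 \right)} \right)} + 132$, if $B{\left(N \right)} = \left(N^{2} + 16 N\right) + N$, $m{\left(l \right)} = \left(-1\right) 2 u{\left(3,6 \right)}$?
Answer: $300$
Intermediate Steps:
$E{\left(y \right)} = 0$ ($E{\left(y \right)} = - 6 \cdot 0 \cdot 0 = \left(-6\right) 0 = 0$)
$u{\left(V,W \right)} = W + 2 V$ ($u{\left(V,W \right)} = \left(V + W\right) + V = W + 2 V$)
$m{\left(l \right)} = -24$ ($m{\left(l \right)} = \left(-1\right) 2 \left(6 + 2 \cdot 3\right) = - 2 \left(6 + 6\right) = \left(-2\right) 12 = -24$)
$B{\left(N \right)} = N^{2} + 17 N$
$B{\left(m{\left(E{\left(4 \right)} - -2 \right)} \right)} + 132 = - 24 \left(17 - 24\right) + 132 = \left(-24\right) \left(-7\right) + 132 = 168 + 132 = 300$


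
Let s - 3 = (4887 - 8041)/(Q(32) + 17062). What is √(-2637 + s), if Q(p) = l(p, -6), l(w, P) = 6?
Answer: I*√191845455022/8534 ≈ 51.324*I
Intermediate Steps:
Q(p) = 6
s = 24025/8534 (s = 3 + (4887 - 8041)/(6 + 17062) = 3 - 3154/17068 = 3 - 3154*1/17068 = 3 - 1577/8534 = 24025/8534 ≈ 2.8152)
√(-2637 + s) = √(-2637 + 24025/8534) = √(-22480133/8534) = I*√191845455022/8534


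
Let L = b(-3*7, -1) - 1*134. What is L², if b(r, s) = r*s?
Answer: 12769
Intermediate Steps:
L = -113 (L = -3*7*(-1) - 1*134 = -21*(-1) - 134 = 21 - 134 = -113)
L² = (-113)² = 12769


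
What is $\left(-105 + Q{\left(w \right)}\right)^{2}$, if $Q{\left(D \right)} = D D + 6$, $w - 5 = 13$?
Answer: $50625$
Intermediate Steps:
$w = 18$ ($w = 5 + 13 = 18$)
$Q{\left(D \right)} = 6 + D^{2}$ ($Q{\left(D \right)} = D^{2} + 6 = 6 + D^{2}$)
$\left(-105 + Q{\left(w \right)}\right)^{2} = \left(-105 + \left(6 + 18^{2}\right)\right)^{2} = \left(-105 + \left(6 + 324\right)\right)^{2} = \left(-105 + 330\right)^{2} = 225^{2} = 50625$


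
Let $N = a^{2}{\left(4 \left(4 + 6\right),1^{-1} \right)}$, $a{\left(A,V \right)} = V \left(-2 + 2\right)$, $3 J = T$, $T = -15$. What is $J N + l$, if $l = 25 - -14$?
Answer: $39$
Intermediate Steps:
$l = 39$ ($l = 25 + 14 = 39$)
$J = -5$ ($J = \frac{1}{3} \left(-15\right) = -5$)
$a{\left(A,V \right)} = 0$ ($a{\left(A,V \right)} = V 0 = 0$)
$N = 0$ ($N = 0^{2} = 0$)
$J N + l = \left(-5\right) 0 + 39 = 0 + 39 = 39$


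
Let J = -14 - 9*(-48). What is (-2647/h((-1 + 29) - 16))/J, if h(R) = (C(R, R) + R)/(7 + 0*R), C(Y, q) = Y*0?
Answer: -18529/5016 ≈ -3.6940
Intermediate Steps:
C(Y, q) = 0
h(R) = R/7 (h(R) = (0 + R)/(7 + 0*R) = R/(7 + 0) = R/7)
J = 418 (J = -14 + 432 = 418)
(-2647/h((-1 + 29) - 16))/J = -2647*7/((-1 + 29) - 16)/418 = -2647*7/(28 - 16)*(1/418) = -2647/((1/7)*12)*(1/418) = -2647/12/7*(1/418) = -2647*7/12*(1/418) = -18529/12*1/418 = -18529/5016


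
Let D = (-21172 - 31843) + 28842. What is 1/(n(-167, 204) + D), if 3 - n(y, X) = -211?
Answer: -1/23959 ≈ -4.1738e-5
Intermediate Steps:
n(y, X) = 214 (n(y, X) = 3 - 1*(-211) = 3 + 211 = 214)
D = -24173 (D = -53015 + 28842 = -24173)
1/(n(-167, 204) + D) = 1/(214 - 24173) = 1/(-23959) = -1/23959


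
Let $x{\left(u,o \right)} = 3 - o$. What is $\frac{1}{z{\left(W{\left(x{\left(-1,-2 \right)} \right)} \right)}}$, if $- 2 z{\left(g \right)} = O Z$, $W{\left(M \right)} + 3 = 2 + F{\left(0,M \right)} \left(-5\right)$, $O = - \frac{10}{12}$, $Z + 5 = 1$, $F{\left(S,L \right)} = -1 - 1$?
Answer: $- \frac{3}{5} \approx -0.6$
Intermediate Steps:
$F{\left(S,L \right)} = -2$
$Z = -4$ ($Z = -5 + 1 = -4$)
$O = - \frac{5}{6}$ ($O = \left(-10\right) \frac{1}{12} = - \frac{5}{6} \approx -0.83333$)
$W{\left(M \right)} = 9$ ($W{\left(M \right)} = -3 + \left(2 - -10\right) = -3 + \left(2 + 10\right) = -3 + 12 = 9$)
$z{\left(g \right)} = - \frac{5}{3}$ ($z{\left(g \right)} = - \frac{\left(- \frac{5}{6}\right) \left(-4\right)}{2} = \left(- \frac{1}{2}\right) \frac{10}{3} = - \frac{5}{3}$)
$\frac{1}{z{\left(W{\left(x{\left(-1,-2 \right)} \right)} \right)}} = \frac{1}{- \frac{5}{3}} = - \frac{3}{5}$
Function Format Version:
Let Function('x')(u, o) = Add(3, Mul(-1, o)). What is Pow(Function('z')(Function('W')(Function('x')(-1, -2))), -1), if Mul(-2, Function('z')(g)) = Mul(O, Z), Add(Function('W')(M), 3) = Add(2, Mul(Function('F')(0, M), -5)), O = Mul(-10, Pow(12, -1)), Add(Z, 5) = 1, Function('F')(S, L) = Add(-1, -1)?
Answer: Rational(-3, 5) ≈ -0.60000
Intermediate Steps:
Function('F')(S, L) = -2
Z = -4 (Z = Add(-5, 1) = -4)
O = Rational(-5, 6) (O = Mul(-10, Rational(1, 12)) = Rational(-5, 6) ≈ -0.83333)
Function('W')(M) = 9 (Function('W')(M) = Add(-3, Add(2, Mul(-2, -5))) = Add(-3, Add(2, 10)) = Add(-3, 12) = 9)
Function('z')(g) = Rational(-5, 3) (Function('z')(g) = Mul(Rational(-1, 2), Mul(Rational(-5, 6), -4)) = Mul(Rational(-1, 2), Rational(10, 3)) = Rational(-5, 3))
Pow(Function('z')(Function('W')(Function('x')(-1, -2))), -1) = Pow(Rational(-5, 3), -1) = Rational(-3, 5)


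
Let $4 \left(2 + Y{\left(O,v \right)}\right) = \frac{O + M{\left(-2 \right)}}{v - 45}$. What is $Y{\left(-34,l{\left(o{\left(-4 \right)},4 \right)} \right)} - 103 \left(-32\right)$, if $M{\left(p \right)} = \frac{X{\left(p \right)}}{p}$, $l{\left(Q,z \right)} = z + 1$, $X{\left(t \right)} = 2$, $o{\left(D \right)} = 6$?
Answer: $\frac{105415}{32} \approx 3294.2$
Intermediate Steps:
$l{\left(Q,z \right)} = 1 + z$
$M{\left(p \right)} = \frac{2}{p}$
$Y{\left(O,v \right)} = -2 + \frac{-1 + O}{4 \left(-45 + v\right)}$ ($Y{\left(O,v \right)} = -2 + \frac{\left(O + \frac{2}{-2}\right) \frac{1}{v - 45}}{4} = -2 + \frac{\left(O + 2 \left(- \frac{1}{2}\right)\right) \frac{1}{-45 + v}}{4} = -2 + \frac{\left(O - 1\right) \frac{1}{-45 + v}}{4} = -2 + \frac{\left(-1 + O\right) \frac{1}{-45 + v}}{4} = -2 + \frac{\frac{1}{-45 + v} \left(-1 + O\right)}{4} = -2 + \frac{-1 + O}{4 \left(-45 + v\right)}$)
$Y{\left(-34,l{\left(o{\left(-4 \right)},4 \right)} \right)} - 103 \left(-32\right) = \frac{359 - 34 - 8 \left(1 + 4\right)}{4 \left(-45 + \left(1 + 4\right)\right)} - 103 \left(-32\right) = \frac{359 - 34 - 40}{4 \left(-45 + 5\right)} - -3296 = \frac{359 - 34 - 40}{4 \left(-40\right)} + 3296 = \frac{1}{4} \left(- \frac{1}{40}\right) 285 + 3296 = - \frac{57}{32} + 3296 = \frac{105415}{32}$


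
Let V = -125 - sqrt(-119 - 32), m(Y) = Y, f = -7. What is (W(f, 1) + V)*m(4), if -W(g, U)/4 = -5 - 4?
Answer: -356 - 4*I*sqrt(151) ≈ -356.0 - 49.153*I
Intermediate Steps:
V = -125 - I*sqrt(151) (V = -125 - sqrt(-151) = -125 - I*sqrt(151) ≈ -125.0 - 12.288*I)
W(g, U) = 36 (W(g, U) = -4*(-5 - 4) = -4*(-9) = 36)
(W(f, 1) + V)*m(4) = (36 + (-125 - I*sqrt(151)))*4 = (-89 - I*sqrt(151))*4 = -356 - 4*I*sqrt(151)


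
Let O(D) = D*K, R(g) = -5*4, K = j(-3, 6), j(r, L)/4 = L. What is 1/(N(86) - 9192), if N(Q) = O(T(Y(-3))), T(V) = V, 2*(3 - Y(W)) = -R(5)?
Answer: -1/9360 ≈ -0.00010684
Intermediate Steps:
j(r, L) = 4*L
K = 24 (K = 4*6 = 24)
R(g) = -20
Y(W) = -7 (Y(W) = 3 - (-1)*(-20)/2 = 3 - ½*20 = 3 - 10 = -7)
O(D) = 24*D (O(D) = D*24 = 24*D)
N(Q) = -168 (N(Q) = 24*(-7) = -168)
1/(N(86) - 9192) = 1/(-168 - 9192) = 1/(-9360) = -1/9360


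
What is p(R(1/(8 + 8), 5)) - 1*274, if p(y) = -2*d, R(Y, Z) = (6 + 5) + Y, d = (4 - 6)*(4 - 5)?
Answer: -278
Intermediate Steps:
d = 2 (d = -2*(-1) = 2)
R(Y, Z) = 11 + Y
p(y) = -4 (p(y) = -2*2 = -4)
p(R(1/(8 + 8), 5)) - 1*274 = -4 - 1*274 = -4 - 274 = -278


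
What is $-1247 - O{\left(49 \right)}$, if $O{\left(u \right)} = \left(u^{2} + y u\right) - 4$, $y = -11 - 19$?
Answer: $-2174$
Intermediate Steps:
$y = -30$
$O{\left(u \right)} = -4 + u^{2} - 30 u$ ($O{\left(u \right)} = \left(u^{2} - 30 u\right) - 4 = -4 + u^{2} - 30 u$)
$-1247 - O{\left(49 \right)} = -1247 - \left(-4 + 49^{2} - 1470\right) = -1247 - \left(-4 + 2401 - 1470\right) = -1247 - 927 = -2174$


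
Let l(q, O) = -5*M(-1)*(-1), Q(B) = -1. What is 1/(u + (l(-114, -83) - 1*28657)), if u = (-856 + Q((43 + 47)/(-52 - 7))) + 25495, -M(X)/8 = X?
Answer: -1/3979 ≈ -0.00025132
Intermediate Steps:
M(X) = -8*X
l(q, O) = 40 (l(q, O) = -(-40)*(-1)*(-1) = -5*8*(-1) = -40*(-1) = 40)
u = 24638 (u = (-856 - 1) + 25495 = -857 + 25495 = 24638)
1/(u + (l(-114, -83) - 1*28657)) = 1/(24638 + (40 - 1*28657)) = 1/(24638 + (40 - 28657)) = 1/(24638 - 28617) = 1/(-3979) = -1/3979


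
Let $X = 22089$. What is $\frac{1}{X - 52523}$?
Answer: $- \frac{1}{30434} \approx -3.2858 \cdot 10^{-5}$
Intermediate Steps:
$\frac{1}{X - 52523} = \frac{1}{22089 - 52523} = \frac{1}{-30434} = - \frac{1}{30434}$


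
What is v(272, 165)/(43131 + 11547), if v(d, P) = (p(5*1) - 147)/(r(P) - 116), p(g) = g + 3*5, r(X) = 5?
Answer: 127/6069258 ≈ 2.0925e-5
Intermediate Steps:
p(g) = 15 + g (p(g) = g + 15 = 15 + g)
v(d, P) = 127/111 (v(d, P) = ((15 + 5*1) - 147)/(5 - 116) = ((15 + 5) - 147)/(-111) = (20 - 147)*(-1/111) = -127*(-1/111) = 127/111)
v(272, 165)/(43131 + 11547) = 127/(111*(43131 + 11547)) = (127/111)/54678 = (127/111)*(1/54678) = 127/6069258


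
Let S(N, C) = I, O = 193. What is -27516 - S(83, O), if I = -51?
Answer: -27465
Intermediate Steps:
S(N, C) = -51
-27516 - S(83, O) = -27516 - 1*(-51) = -27516 + 51 = -27465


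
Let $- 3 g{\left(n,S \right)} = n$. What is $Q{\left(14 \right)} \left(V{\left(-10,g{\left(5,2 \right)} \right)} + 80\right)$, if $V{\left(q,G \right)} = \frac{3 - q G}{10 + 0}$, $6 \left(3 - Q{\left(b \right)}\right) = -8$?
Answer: $\frac{30667}{90} \approx 340.74$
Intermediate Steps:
$Q{\left(b \right)} = \frac{13}{3}$ ($Q{\left(b \right)} = 3 - - \frac{4}{3} = 3 + \frac{4}{3} = \frac{13}{3}$)
$g{\left(n,S \right)} = - \frac{n}{3}$
$V{\left(q,G \right)} = \frac{3}{10} - \frac{G q}{10}$ ($V{\left(q,G \right)} = \frac{3 - G q}{10} = \left(3 - G q\right) \frac{1}{10} = \frac{3}{10} - \frac{G q}{10}$)
$Q{\left(14 \right)} \left(V{\left(-10,g{\left(5,2 \right)} \right)} + 80\right) = \frac{13 \left(\left(\frac{3}{10} - \frac{1}{10} \left(\left(- \frac{1}{3}\right) 5\right) \left(-10\right)\right) + 80\right)}{3} = \frac{13 \left(\left(\frac{3}{10} - \left(- \frac{1}{6}\right) \left(-10\right)\right) + 80\right)}{3} = \frac{13 \left(\left(\frac{3}{10} - \frac{5}{3}\right) + 80\right)}{3} = \frac{13 \left(- \frac{41}{30} + 80\right)}{3} = \frac{13}{3} \cdot \frac{2359}{30} = \frac{30667}{90}$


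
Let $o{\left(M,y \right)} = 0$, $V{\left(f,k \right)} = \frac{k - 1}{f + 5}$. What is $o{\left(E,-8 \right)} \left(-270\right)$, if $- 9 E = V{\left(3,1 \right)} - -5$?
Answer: $0$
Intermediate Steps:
$V{\left(f,k \right)} = \frac{-1 + k}{5 + f}$
$E = - \frac{5}{9}$ ($E = - \frac{\frac{-1 + 1}{5 + 3} - -5}{9} = - \frac{\frac{1}{8} \cdot 0 + 5}{9} = - \frac{0 + 5}{9} = \left(- \frac{1}{9}\right) 5 = - \frac{5}{9} \approx -0.55556$)
$o{\left(E,-8 \right)} \left(-270\right) = 0 \left(-270\right) = 0$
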